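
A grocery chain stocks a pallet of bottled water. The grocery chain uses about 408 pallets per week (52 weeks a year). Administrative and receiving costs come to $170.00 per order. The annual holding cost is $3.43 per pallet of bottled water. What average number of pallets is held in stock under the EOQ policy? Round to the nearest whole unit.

Annual demand D = 408 × 52 = 21,216.
Q* = √(2DS/H) = √(2 × 21,216 × 170 / 3.43) ≈ 1450.19.
Average inventory = Q*/2 ≈ 1450.19 / 2 = 725.094.

Average inventory ≈ 725 pallets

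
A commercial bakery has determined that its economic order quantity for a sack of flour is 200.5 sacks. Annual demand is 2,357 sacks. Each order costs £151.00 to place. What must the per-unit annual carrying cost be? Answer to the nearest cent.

H ≈ £17.71

Squaring Q* = √(2DS/H) gives Q*² = 2DS/H.
From Q* = √(2DS/H): H = 2DS / Q*² = 2 × 2,357 × 151 / 200.5² = 17.7067.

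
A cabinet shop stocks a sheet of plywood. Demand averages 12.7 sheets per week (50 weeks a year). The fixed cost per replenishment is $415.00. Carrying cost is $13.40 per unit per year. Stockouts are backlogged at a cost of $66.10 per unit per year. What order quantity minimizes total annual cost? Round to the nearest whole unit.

Annual demand D = 12.7 × 50 = 635.
With planned backorders, Q* = √(2DS/H) · √((H+B)/B).
√(2DS/H) = √(2 × 635 × 415 / 13.4) = 198.323.
√((H+B)/B) = √((13.4+66.1)/66.1) = 1.0967.
Q* ≈ 217.499.

Q* ≈ 217 sheets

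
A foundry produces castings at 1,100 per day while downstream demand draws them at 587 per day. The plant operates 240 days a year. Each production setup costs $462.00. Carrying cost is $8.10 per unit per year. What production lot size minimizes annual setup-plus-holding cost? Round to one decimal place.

Q* ≈ 5,870.2 castings

Annual demand D = 587 × 240 = 140,880.
Production build-up factor (1 − d/p) = 1 − 587/1,100 = 0.4664.
Q* = √(2DS / (H(1 − d/p))) = √(2 × 140,880 × 462 / (8.1 × 0.4664)).
= √(130,173,120 / 3.7775) ≈ 5870.239.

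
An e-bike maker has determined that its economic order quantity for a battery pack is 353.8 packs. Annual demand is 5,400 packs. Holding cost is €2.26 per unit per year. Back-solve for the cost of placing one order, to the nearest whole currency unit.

Squaring Q* = √(2DS/H) gives Q*² = 2DS/H.
From Q* = √(2DS/H): S = Q*²H / (2D) = 353.8² × 2.26 / (2 × 5,400) = 26.1939.

S ≈ €26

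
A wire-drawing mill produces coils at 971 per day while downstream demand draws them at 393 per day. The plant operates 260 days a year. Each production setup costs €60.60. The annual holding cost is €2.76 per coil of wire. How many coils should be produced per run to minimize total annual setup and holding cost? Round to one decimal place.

Q* ≈ 2,745.5 coils

Annual demand D = 393 × 260 = 102,180.
Production build-up factor (1 − d/p) = 1 − 393/971 = 0.5953.
Q* = √(2DS / (H(1 − d/p))) = √(2 × 102,180 × 60.6 / (2.76 × 0.5953)).
= √(12,384,216 / 1.6429) ≈ 2745.525.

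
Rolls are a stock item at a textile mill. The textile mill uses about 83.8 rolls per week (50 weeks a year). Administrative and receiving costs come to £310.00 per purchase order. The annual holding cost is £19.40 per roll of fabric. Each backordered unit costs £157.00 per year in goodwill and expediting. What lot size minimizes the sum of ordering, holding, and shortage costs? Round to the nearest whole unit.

Annual demand D = 83.8 × 50 = 4,190.
With planned backorders, Q* = √(2DS/H) · √((H+B)/B).
√(2DS/H) = √(2 × 4,190 × 310 / 19.4) = 365.933.
√((H+B)/B) = √((19.4+157)/157) = 1.0600.
Q* ≈ 387.884.

Q* ≈ 388 rolls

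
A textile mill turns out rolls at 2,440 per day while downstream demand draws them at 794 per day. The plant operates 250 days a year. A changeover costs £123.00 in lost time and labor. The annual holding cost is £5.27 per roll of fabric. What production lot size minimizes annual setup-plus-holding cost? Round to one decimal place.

Q* ≈ 3,706.1 rolls

Annual demand D = 794 × 250 = 198,500.
Production build-up factor (1 − d/p) = 1 − 794/2,440 = 0.6746.
Q* = √(2DS / (H(1 − d/p))) = √(2 × 198,500 × 123 / (5.27 × 0.6746)).
= √(48,831,000 / 3.5551) ≈ 3706.146.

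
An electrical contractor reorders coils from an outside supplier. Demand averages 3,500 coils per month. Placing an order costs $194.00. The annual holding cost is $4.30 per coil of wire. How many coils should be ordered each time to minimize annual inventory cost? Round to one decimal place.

Annual demand D = 3,500 × 12 = 42,000.
EOQ = √(2DS / H) = √(2 × 42,000 × 194 / 4.3).
= √(16,296,000 / 4.3) = √3,789,767.4419 ≈ 1946.733.

Q* ≈ 1,946.7 coils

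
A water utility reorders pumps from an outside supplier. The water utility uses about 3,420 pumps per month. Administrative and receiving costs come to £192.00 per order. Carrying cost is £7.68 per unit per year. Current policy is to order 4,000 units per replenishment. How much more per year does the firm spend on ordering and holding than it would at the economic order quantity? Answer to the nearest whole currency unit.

Extra cost ≈ £6,328 per year

Annual demand D = 3,420 × 12 = 41,040.
EOQ = √(2DS/H) = √(2 × 41,040 × 192 / 7.68) ≈ 1432.48.
Cost at Q* = (D/Q*)S + (Q*/2)H = √(2DSH) ≈ £11,001.45.
Cost at Q = 4,000: (41,040/4,000)×192 + (4,000/2)×7.68 = £1,969.92 + £15,360.00 = £17,329.92.
Excess = £17,329.92 − £11,001.45 = £6,328.47.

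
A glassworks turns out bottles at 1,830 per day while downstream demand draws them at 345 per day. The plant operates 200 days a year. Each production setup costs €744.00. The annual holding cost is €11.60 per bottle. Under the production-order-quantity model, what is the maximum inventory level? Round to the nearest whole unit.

I_max ≈ 2,680 bottles

Annual demand D = 345 × 200 = 69,000.
Production build-up factor (1 − d/p) = 1 − 345/1,830 = 0.8115.
Q* = √(2DS / (H(1 − d/p))) = √(2 × 69,000 × 744 / (11.6 × 0.8115)).
= √(102,672,000 / 9.4131) ≈ 3302.626.
Maximum inventory = Q*(1 − d/p) = 3302.626 × 0.8115 ≈ 2679.999.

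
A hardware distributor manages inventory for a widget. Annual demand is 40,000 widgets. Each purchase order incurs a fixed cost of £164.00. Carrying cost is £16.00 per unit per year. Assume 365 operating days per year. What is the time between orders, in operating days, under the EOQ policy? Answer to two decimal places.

T ≈ 8.26 days

The optimal lot size = √(2DS/H) = √(2 × 40,000 × 164 / 16) ≈ 905.54.
Cycle time = Q*/D × 365 = 905.54 / 40,000 × 365 ≈ 8.263 days.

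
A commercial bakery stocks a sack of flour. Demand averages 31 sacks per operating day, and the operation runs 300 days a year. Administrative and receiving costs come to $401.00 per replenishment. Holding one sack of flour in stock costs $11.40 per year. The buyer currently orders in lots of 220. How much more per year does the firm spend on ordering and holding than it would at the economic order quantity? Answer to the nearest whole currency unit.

Annual demand D = 31 × 300 = 9,300.
EOQ = √(2DS/H) = √(2 × 9,300 × 401 / 11.4) ≈ 808.87.
Cost at Q* = (D/Q*)S + (Q*/2)H = √(2DSH) ≈ $9,221.07.
Cost at Q = 220: (9,300/220)×401 + (220/2)×11.4 = $16,951.36 + $1,254.00 = $18,205.36.
Excess = $18,205.36 − $9,221.07 = $8,984.30.

Extra cost ≈ $8,984 per year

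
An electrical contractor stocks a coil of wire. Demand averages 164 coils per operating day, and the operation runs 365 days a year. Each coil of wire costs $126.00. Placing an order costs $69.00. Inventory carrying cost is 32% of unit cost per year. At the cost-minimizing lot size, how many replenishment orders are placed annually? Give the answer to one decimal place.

Annual demand D = 164 × 365 = 59,860.
Holding cost H = 0.32 × $126.00 = $40.3200 per unit per year.
EOQ = √(2DS/H) = √(2 × 59,860 × 69 / 40.32) ≈ 452.63.
Orders per year = D / Q* = 59,860 / 452.63 ≈ 132.248.

N ≈ 132.2 orders per year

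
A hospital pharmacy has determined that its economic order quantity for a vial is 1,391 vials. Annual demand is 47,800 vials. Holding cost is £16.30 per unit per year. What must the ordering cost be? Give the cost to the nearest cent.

Invert the EOQ relation Q*² = 2DS/H.
From Q* = √(2DS/H): S = Q*²H / (2D) = 1,391² × 16.3 / (2 × 47,800) = 329.9013.

S ≈ £329.90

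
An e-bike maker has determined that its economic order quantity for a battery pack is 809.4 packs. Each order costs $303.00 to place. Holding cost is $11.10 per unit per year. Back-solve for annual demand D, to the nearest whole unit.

Invert the EOQ relation Q*² = 2DS/H.
From Q* = √(2DS/H): D = Q*²H / (2S) = 809.4² × 11.1 / (2 × 303) = 11999.876.

D ≈ 12,000 packs per year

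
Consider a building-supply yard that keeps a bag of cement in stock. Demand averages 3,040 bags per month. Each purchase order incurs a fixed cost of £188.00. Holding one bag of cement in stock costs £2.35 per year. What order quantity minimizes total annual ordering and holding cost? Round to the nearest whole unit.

Q* ≈ 2,416 bags

Annual demand D = 3,040 × 12 = 36,480.
EOQ = √(2DS / H) = √(2 × 36,480 × 188 / 2.35).
= √(13,716,480 / 2.35) = √5,836,800 ≈ 2415.947.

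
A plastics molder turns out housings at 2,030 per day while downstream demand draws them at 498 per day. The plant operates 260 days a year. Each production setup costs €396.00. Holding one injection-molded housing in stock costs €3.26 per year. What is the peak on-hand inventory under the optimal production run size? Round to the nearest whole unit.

Annual demand D = 498 × 260 = 129,480.
Production build-up factor (1 − d/p) = 1 − 498/2,030 = 0.7547.
Q* = √(2DS / (H(1 − d/p))) = √(2 × 129,480 × 396 / (3.26 × 0.7547)).
= √(102,548,160 / 2.4603) ≈ 6456.152.
Maximum inventory = Q*(1 − d/p) = 6456.152 × 0.7547 ≈ 4872.328.

I_max ≈ 4,872 housings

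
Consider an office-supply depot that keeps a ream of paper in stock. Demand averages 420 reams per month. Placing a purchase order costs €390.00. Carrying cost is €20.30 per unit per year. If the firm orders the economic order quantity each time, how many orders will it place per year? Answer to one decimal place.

N ≈ 11.5 orders per year

Annual demand D = 420 × 12 = 5,040.
Q* = √(2DS/H) = √(2 × 5,040 × 390 / 20.3) ≈ 440.06.
Orders per year = D / Q* = 5,040 / 440.06 ≈ 11.453.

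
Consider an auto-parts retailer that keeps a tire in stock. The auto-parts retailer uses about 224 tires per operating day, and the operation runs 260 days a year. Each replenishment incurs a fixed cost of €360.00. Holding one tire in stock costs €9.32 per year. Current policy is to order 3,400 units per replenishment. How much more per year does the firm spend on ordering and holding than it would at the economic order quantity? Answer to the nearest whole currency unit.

Extra cost ≈ €2,242 per year

Annual demand D = 224 × 260 = 58,240.
EOQ = √(2DS/H) = √(2 × 58,240 × 360 / 9.32) ≈ 2121.14.
Cost at Q* = (D/Q*)S + (Q*/2)H = √(2DSH) ≈ €19,769.01.
Cost at Q = 3,400: (58,240/3,400)×360 + (3,400/2)×9.32 = €6,166.59 + €15,844.00 = €22,010.59.
Excess = €22,010.59 − €19,769.01 = €2,241.58.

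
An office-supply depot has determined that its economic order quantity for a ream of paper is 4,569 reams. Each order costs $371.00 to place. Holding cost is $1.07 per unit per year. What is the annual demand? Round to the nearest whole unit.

Squaring Q* = √(2DS/H) gives Q*² = 2DS/H.
From Q* = √(2DS/H): D = Q*²H / (2S) = 4,569² × 1.07 / (2 × 371) = 30103.860.

D ≈ 30,104 reams per year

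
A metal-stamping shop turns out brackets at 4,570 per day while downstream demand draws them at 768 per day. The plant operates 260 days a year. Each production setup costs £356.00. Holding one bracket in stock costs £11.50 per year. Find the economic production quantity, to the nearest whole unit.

Q* ≈ 3,855 brackets

Annual demand D = 768 × 260 = 199,680.
Production build-up factor (1 − d/p) = 1 − 768/4,570 = 0.8319.
Q* = √(2DS / (H(1 − d/p))) = √(2 × 199,680 × 356 / (11.5 × 0.8319)).
= √(142,172,160 / 9.5674) ≈ 3854.876.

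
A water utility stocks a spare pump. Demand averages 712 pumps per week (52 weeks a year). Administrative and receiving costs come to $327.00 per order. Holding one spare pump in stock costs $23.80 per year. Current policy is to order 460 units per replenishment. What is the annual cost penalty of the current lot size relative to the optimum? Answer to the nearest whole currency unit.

Annual demand D = 712 × 52 = 37,024.
EOQ = √(2DS/H) = √(2 × 37,024 × 327 / 23.8) ≈ 1008.65.
Cost at Q* = (D/Q*)S + (Q*/2)H = √(2DSH) ≈ $24,005.96.
Cost at Q = 460: (37,024/460)×327 + (460/2)×23.8 = $26,319.23 + $5,474.00 = $31,793.23.
Excess = $31,793.23 − $24,005.96 = $7,787.28.

Extra cost ≈ $7,787 per year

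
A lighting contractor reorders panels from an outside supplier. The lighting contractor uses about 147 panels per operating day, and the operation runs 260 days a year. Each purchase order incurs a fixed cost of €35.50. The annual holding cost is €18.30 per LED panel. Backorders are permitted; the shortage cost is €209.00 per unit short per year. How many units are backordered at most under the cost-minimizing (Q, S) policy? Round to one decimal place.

S* ≈ 32.3 panels

Annual demand D = 147 × 260 = 38,220.
With planned backorders, Q* = √(2DS/H) · √((H+B)/B).
√(2DS/H) = √(2 × 38,220 × 35.5 / 18.3) = 385.078.
√((H+B)/B) = √((18.3+209)/209) = 1.0429.
Q* ≈ 401.583.
S* = Q* · H/(H+B) = 401.583 × 18.3/227.3 ≈ 32.332.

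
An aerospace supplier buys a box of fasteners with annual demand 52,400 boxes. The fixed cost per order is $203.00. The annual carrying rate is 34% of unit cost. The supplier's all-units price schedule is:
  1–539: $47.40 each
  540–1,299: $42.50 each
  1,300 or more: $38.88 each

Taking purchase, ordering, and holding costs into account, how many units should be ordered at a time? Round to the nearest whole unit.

Q* ≈ 1,300 boxes

Holding cost per unit per year at price C is H = 0.34·C.
Candidates are each tier's EOQ (if it falls in that tier) and each price-break quantity.
Tier 1 ($47.40): EOQ = 1148.9 exceeds tier's upper bound 539, so this tier is dominated.
EOQ at $42.50 = 1213.4 (feasible in tier 2): TC = 52,400×$42.50 + (52,400/1213.4)×203 + (1213.4/2)×0.34×$42.50 = $2,244,533.26.
EOQ at $38.88 = 1268.6 < 1300, so use break Q=1300: TC = 52,400×$38.88 + (52,400/1300.0)×203 + (1300.0/2)×0.34×$38.88 = $2,054,086.94.
Lowest total cost is $2,054,086.94 at Q = 1300.0.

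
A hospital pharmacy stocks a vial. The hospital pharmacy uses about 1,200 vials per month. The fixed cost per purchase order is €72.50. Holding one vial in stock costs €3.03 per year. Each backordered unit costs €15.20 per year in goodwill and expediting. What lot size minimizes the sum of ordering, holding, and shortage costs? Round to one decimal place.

Annual demand D = 1,200 × 12 = 14,400.
With planned backorders, Q* = √(2DS/H) · √((H+B)/B).
√(2DS/H) = √(2 × 14,400 × 72.5 / 3.03) = 830.126.
√((H+B)/B) = √((3.03+15.2)/15.2) = 1.0951.
Q* ≈ 909.108.

Q* ≈ 909.1 vials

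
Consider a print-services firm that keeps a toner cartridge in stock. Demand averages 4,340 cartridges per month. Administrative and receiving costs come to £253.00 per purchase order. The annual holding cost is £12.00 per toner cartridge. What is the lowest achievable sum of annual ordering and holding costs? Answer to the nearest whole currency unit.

Annual demand D = 4,340 × 12 = 52,080.
Q* = √(2DS/H) = √(2 × 52,080 × 253 / 12) ≈ 1481.90.
At Q*, ordering cost (D/Q*)S equals holding cost (Q*/2)H, each = √(DSH/2).
Minimum total = √(2DSH) = √(2 × 52,080 × 253 × 12) ≈ 17782.850.

TC* ≈ £17,783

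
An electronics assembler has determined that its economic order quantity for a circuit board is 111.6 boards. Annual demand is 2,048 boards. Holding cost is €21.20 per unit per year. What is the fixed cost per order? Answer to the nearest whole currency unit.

Squaring Q* = √(2DS/H) gives Q*² = 2DS/H.
From Q* = √(2DS/H): S = Q*²H / (2D) = 111.6² × 21.2 / (2 × 2,048) = 64.4621.

S ≈ €64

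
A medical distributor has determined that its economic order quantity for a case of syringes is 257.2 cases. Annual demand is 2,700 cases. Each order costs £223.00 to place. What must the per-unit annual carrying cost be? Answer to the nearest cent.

The basic EOQ model gives Q* = √(2DS/H); rearrange for the unknown.
From Q* = √(2DS/H): H = 2DS / Q*² = 2 × 2,700 × 223 / 257.2² = 18.2036.

H ≈ £18.20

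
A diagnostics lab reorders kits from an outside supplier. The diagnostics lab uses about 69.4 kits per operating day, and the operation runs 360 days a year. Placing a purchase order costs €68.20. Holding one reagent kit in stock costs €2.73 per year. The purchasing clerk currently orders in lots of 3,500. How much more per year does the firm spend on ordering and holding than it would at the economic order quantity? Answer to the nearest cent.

Annual demand D = 69.4 × 360 = 24,984.
EOQ = √(2DS/H) = √(2 × 24,984 × 68.2 / 2.73) ≈ 1117.27.
Cost at Q* = (D/Q*)S + (Q*/2)H = √(2DSH) ≈ €3,050.14.
Cost at Q = 3,500: (24,984/3,500)×68.2 + (3,500/2)×2.73 = €486.83 + €4,777.50 = €5,264.33.
Excess = €5,264.33 − €3,050.14 = €2,214.19.

Extra cost ≈ €2,214.19 per year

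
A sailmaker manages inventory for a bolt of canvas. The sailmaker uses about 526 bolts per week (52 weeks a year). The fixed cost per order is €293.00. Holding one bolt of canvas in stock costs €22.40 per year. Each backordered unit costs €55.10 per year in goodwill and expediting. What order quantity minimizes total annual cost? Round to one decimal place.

Annual demand D = 526 × 52 = 27,352.
With planned backorders, Q* = √(2DS/H) · √((H+B)/B).
√(2DS/H) = √(2 × 27,352 × 293 / 22.4) = 845.901.
√((H+B)/B) = √((22.4+55.1)/55.1) = 1.1860.
Q* ≈ 1003.216.

Q* ≈ 1,003.2 bolts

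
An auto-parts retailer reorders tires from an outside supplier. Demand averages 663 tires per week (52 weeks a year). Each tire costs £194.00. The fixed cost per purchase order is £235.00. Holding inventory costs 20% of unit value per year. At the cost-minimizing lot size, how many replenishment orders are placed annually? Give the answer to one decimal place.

Annual demand D = 663 × 52 = 34,476.
Holding cost H = 0.20 × £194.00 = £38.8000 per unit per year.
EOQ = √(2DS/H) = √(2 × 34,476 × 235 / 38.8) ≈ 646.24.
Orders per year = D / Q* = 34,476 / 646.24 ≈ 53.349.

N ≈ 53.3 orders per year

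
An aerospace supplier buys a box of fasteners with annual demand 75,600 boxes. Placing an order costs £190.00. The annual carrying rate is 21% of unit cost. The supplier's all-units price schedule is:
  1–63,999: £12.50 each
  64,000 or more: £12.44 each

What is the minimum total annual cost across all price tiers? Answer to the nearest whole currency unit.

TC* ≈ £953,684

Holding cost per unit per year at price C is H = 0.21·C.
For each price level, check whether its EOQ is feasible; otherwise the best quantity at that price is the breakpoint.
EOQ at £12.50 = 3308.2 (feasible in tier 1): TC = 75,600×£12.50 + (75,600/3308.2)×190 + (3308.2/2)×0.21×£12.50 = £953,683.95.
EOQ at £12.44 = 3316.1 < 64000, so use break Q=64000: TC = 75,600×£12.44 + (75,600/64000.0)×190 + (64000.0/2)×0.21×£12.44 = £1,024,285.24.
Lowest total cost among the candidates is at Q = 3308.2.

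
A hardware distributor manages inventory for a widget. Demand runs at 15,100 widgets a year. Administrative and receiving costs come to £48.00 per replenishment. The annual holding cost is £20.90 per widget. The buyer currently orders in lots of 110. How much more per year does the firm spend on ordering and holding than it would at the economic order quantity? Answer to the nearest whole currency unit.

Extra cost ≈ £2,234 per year

EOQ = √(2DS/H) = √(2 × 15,100 × 48 / 20.9) ≈ 263.36.
Cost at Q* = (D/Q*)S + (Q*/2)H = √(2DSH) ≈ £5,504.24.
Cost at Q = 110: (15,100/110)×48 + (110/2)×20.9 = £6,589.09 + £1,149.50 = £7,738.59.
Excess = £7,738.59 − £5,504.24 = £2,234.35.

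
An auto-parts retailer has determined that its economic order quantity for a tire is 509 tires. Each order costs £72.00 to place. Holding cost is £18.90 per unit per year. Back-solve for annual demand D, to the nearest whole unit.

D ≈ 34,004 tires per year

The basic EOQ model gives Q* = √(2DS/H); rearrange for the unknown.
From Q* = √(2DS/H): D = Q*²H / (2S) = 509² × 18.9 / (2 × 72) = 34004.381.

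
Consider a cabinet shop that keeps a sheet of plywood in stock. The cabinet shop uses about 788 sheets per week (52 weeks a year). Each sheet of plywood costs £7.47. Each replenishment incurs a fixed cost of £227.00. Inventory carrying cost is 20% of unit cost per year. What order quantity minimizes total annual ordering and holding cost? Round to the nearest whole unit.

Annual demand D = 788 × 52 = 40,976.
Holding cost H = 0.20 × £7.47 = £1.4940 per unit per year.
EOQ = √(2DS / H) = √(2 × 40,976 × 227 / 1.494).
= √(18,603,104 / 1.494) = √12,451,876.8407 ≈ 3528.722.

Q* ≈ 3,529 sheets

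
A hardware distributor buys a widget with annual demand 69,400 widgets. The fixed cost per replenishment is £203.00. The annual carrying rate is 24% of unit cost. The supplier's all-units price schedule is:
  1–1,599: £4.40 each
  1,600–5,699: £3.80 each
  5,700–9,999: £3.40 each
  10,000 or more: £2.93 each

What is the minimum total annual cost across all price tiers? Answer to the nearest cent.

Holding cost per unit per year at price C is H = 0.24·C.
For each price level, check whether its EOQ is feasible; otherwise the best quantity at that price is the breakpoint.
Tier 1 (£4.40): EOQ = 5165.5 exceeds tier's upper bound 1599, so this tier is dominated.
EOQ at £3.80 = 5558.3 (feasible in tier 2): TC = 69,400×£3.80 + (69,400/5558.3)×203 + (5558.3/2)×0.24×£3.80 = £268,789.21.
EOQ at £3.40 = 5876.2 (feasible in tier 3): TC = 69,400×£3.40 + (69,400/5876.2)×203 + (5876.2/2)×0.24×£3.40 = £240,754.99.
EOQ at £2.93 = 6330.0 < 10000, so use break Q=10000: TC = 69,400×£2.93 + (69,400/10000.0)×203 + (10000.0/2)×0.24×£2.93 = £208,266.82.
Lowest total cost among the candidates is at Q = 10000.0.

TC* ≈ £208,266.82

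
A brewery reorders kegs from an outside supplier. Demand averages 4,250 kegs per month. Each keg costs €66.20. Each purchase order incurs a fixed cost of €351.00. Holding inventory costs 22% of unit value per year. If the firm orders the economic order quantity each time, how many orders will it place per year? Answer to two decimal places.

Annual demand D = 4,250 × 12 = 51,000.
Holding cost H = 0.22 × €66.20 = €14.5640 per unit per year.
EOQ = √(2DS/H) = √(2 × 51,000 × 351 / 14.564) ≈ 1567.88.
Orders per year = D / Q* = 51,000 / 1567.88 ≈ 32.528.

N ≈ 32.53 orders per year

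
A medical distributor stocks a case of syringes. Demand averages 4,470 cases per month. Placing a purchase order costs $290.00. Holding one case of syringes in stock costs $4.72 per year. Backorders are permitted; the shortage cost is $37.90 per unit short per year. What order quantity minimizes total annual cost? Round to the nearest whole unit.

Q* ≈ 2,723 cases

Annual demand D = 4,470 × 12 = 53,640.
With planned backorders, Q* = √(2DS/H) · √((H+B)/B).
√(2DS/H) = √(2 × 53,640 × 290 / 4.72) = 2567.364.
√((H+B)/B) = √((4.72+37.9)/37.9) = 1.0604.
Q* ≈ 2722.541.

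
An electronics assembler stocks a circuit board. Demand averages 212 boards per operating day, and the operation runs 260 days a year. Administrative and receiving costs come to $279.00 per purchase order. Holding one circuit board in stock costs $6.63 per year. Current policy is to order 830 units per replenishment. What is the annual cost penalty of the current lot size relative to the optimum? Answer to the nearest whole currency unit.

Extra cost ≈ $7,000 per year

Annual demand D = 212 × 260 = 55,120.
EOQ = √(2DS/H) = √(2 × 55,120 × 279 / 6.63) ≈ 2153.85.
Cost at Q* = (D/Q*)S + (Q*/2)H = √(2DSH) ≈ $14,280.01.
Cost at Q = 830: (55,120/830)×279 + (830/2)×6.63 = $18,528.29 + $2,751.45 = $21,279.74.
Excess = $21,279.74 − $14,280.01 = $6,999.73.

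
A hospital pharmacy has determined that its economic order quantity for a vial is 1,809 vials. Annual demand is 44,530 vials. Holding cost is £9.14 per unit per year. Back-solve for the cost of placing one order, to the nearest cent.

S ≈ £335.85

Invert the EOQ relation Q*² = 2DS/H.
From Q* = √(2DS/H): S = Q*²H / (2D) = 1,809² × 9.14 / (2 × 44,530) = 335.8464.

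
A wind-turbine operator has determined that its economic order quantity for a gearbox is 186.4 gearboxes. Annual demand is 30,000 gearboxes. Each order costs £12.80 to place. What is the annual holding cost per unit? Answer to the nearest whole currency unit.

The basic EOQ model gives Q* = √(2DS/H); rearrange for the unknown.
From Q* = √(2DS/H): H = 2DS / Q*² = 2 × 30,000 × 12.8 / 186.4² = 22.1039.

H ≈ £22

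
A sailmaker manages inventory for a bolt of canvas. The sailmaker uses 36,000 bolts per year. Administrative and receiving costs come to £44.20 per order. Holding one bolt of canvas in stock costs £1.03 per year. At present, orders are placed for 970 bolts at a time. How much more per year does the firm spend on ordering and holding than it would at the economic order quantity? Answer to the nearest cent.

EOQ = √(2DS/H) = √(2 × 36,000 × 44.2 / 1.03) ≈ 1757.76.
Cost at Q* = (D/Q*)S + (Q*/2)H = √(2DSH) ≈ £1,810.49.
Cost at Q = 970: (36,000/970)×44.2 + (970/2)×1.03 = £1,640.41 + £499.55 = £2,139.96.
Excess = £2,139.96 − £1,810.49 = £329.47.

Extra cost ≈ £329.47 per year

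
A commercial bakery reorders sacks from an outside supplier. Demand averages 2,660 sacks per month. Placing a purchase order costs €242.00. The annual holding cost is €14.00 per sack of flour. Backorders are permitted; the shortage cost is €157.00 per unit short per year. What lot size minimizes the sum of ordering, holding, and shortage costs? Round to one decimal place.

Q* ≈ 1,096.3 sacks

Annual demand D = 2,660 × 12 = 31,920.
With planned backorders, Q* = √(2DS/H) · √((H+B)/B).
√(2DS/H) = √(2 × 31,920 × 242 / 14) = 1050.486.
√((H+B)/B) = √((14+157)/157) = 1.0436.
Q* ≈ 1096.323.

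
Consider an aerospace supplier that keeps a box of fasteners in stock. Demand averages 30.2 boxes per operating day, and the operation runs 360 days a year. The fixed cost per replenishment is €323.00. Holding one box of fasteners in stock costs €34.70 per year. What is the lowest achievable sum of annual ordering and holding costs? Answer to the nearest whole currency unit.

Annual demand D = 30.2 × 360 = 10,872.
EOQ = √(2DS/H) = √(2 × 10,872 × 323 / 34.7) ≈ 449.89.
At Q*, ordering cost (D/Q*)S equals holding cost (Q*/2)H, each = √(DSH/2).
Minimum total = √(2DSH) = √(2 × 10,872 × 323 × 34.7) ≈ 15611.180.

TC* ≈ €15,611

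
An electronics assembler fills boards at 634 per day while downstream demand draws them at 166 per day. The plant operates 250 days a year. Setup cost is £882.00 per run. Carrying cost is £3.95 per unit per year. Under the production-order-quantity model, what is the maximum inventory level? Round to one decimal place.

I_max ≈ 3,698.7 boards

Annual demand D = 166 × 250 = 41,500.
Production build-up factor (1 − d/p) = 1 − 166/634 = 0.7382.
Q* = √(2DS / (H(1 − d/p))) = √(2 × 41,500 × 882 / (3.95 × 0.7382)).
= √(73,206,000 / 2.9158) ≈ 5010.678.
Maximum inventory = Q*(1 − d/p) = 5010.678 × 0.7382 ≈ 3698.734.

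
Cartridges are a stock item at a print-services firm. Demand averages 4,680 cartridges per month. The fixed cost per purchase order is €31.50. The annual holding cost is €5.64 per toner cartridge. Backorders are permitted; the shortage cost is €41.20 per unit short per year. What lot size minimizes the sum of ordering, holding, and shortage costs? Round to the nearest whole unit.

Annual demand D = 4,680 × 12 = 56,160.
With planned backorders, Q* = √(2DS/H) · √((H+B)/B).
√(2DS/H) = √(2 × 56,160 × 31.5 / 5.64) = 792.035.
√((H+B)/B) = √((5.64+41.2)/41.2) = 1.0663.
Q* ≈ 844.509.

Q* ≈ 845 cartridges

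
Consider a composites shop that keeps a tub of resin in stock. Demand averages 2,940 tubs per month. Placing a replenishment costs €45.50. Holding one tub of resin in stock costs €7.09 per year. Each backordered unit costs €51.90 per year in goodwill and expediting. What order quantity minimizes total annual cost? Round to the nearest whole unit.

Q* ≈ 717 tubs

Annual demand D = 2,940 × 12 = 35,280.
With planned backorders, Q* = √(2DS/H) · √((H+B)/B).
√(2DS/H) = √(2 × 35,280 × 45.5 / 7.09) = 672.918.
√((H+B)/B) = √((7.09+51.9)/51.9) = 1.0661.
Q* ≈ 717.410.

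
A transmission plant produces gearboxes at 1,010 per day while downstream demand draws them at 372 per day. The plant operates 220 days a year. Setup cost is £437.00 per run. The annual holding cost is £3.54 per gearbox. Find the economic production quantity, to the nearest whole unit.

Annual demand D = 372 × 220 = 81,840.
Production build-up factor (1 − d/p) = 1 − 372/1,010 = 0.6317.
Q* = √(2DS / (H(1 − d/p))) = √(2 × 81,840 × 437 / (3.54 × 0.6317)).
= √(71,528,160 / 2.2362) ≈ 5655.711.

Q* ≈ 5,656 gearboxes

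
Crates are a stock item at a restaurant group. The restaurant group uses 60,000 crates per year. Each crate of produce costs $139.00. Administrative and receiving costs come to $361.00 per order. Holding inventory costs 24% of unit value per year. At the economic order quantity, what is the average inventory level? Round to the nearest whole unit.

Holding cost H = 0.24 × $139.00 = $33.3600 per unit per year.
The optimal lot size = √(2DS/H) = √(2 × 60,000 × 361 / 33.36) ≈ 1139.54.
Average inventory = Q*/2 ≈ 1139.54 / 2 = 569.772.

Average inventory ≈ 570 crates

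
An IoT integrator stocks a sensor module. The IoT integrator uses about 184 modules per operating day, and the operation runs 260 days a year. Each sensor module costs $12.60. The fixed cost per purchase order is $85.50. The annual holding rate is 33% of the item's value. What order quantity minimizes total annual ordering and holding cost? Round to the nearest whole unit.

Q* ≈ 1,403 modules

Annual demand D = 184 × 260 = 47,840.
Holding cost H = 0.33 × $12.60 = $4.1580 per unit per year.
EOQ = √(2DS / H) = √(2 × 47,840 × 85.5 / 4.158).
= √(8,180,640 / 4.158) = √1,967,445.8874 ≈ 1402.657.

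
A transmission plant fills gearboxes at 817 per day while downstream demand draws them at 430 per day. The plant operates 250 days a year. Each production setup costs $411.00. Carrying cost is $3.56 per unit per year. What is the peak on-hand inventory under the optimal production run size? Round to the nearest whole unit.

I_max ≈ 3,429 gearboxes

Annual demand D = 430 × 250 = 107,500.
Production build-up factor (1 − d/p) = 1 − 430/817 = 0.4737.
Q* = √(2DS / (H(1 − d/p))) = √(2 × 107,500 × 411 / (3.56 × 0.4737)).
= √(88,365,000 / 1.6863) ≈ 7238.869.
Maximum inventory = Q*(1 − d/p) = 7238.869 × 0.4737 ≈ 3428.938.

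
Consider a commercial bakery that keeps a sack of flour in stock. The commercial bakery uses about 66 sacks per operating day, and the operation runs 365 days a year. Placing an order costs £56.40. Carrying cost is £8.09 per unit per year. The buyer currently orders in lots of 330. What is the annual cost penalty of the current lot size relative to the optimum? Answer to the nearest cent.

Annual demand D = 66 × 365 = 24,090.
EOQ = √(2DS/H) = √(2 × 24,090 × 56.4 / 8.09) ≈ 579.56.
Cost at Q* = (D/Q*)S + (Q*/2)H = √(2DSH) ≈ £4,688.64.
Cost at Q = 330: (24,090/330)×56.4 + (330/2)×8.09 = £4,117.20 + £1,334.85 = £5,452.05.
Excess = £5,452.05 − £4,688.64 = £763.41.

Extra cost ≈ £763.41 per year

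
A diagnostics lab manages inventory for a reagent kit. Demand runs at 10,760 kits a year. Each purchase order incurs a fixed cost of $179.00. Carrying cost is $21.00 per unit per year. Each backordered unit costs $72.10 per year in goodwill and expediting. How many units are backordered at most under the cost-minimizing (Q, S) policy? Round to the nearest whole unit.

S* ≈ 110 kits

With planned backorders, Q* = √(2DS/H) · √((H+B)/B).
√(2DS/H) = √(2 × 10,760 × 179 / 21) = 428.290.
√((H+B)/B) = √((21+72.1)/72.1) = 1.1363.
Q* ≈ 486.682.
S* = Q* · H/(H+B) = 486.682 × 21/93.1 ≈ 109.778.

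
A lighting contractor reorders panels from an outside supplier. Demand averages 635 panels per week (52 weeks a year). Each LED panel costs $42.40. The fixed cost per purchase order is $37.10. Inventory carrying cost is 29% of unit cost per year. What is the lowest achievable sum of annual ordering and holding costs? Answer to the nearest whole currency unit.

TC* ≈ $5,489

Annual demand D = 635 × 52 = 33,020.
Holding cost H = 0.29 × $42.40 = $12.2960 per unit per year.
Q* = √(2DS/H) = √(2 × 33,020 × 37.1 / 12.296) ≈ 446.38.
At the optimum the two cost components are equal, so total cost = 2·(Q*/2)H = Q*·H.
Minimum total = √(2DSH) = √(2 × 33,020 × 37.1 × 12.296) ≈ 5488.737.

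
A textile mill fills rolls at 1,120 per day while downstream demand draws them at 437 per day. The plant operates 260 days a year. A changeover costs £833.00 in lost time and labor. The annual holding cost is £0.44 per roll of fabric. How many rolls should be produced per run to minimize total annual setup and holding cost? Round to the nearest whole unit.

Annual demand D = 437 × 260 = 113,620.
Production build-up factor (1 − d/p) = 1 − 437/1,120 = 0.6098.
Q* = √(2DS / (H(1 − d/p))) = √(2 × 113,620 × 833 / (0.44 × 0.6098)).
= √(189,290,920 / 0.2683) ≈ 26560.559.

Q* ≈ 26,561 rolls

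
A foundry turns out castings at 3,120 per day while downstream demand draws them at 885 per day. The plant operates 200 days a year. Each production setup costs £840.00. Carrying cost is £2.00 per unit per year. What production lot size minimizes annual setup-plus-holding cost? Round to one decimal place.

Q* ≈ 14,406.7 castings

Annual demand D = 885 × 200 = 177,000.
Production build-up factor (1 − d/p) = 1 − 885/3,120 = 0.7163.
Q* = √(2DS / (H(1 − d/p))) = √(2 × 177,000 × 840 / (2 × 0.7163)).
= √(297,360,000 / 1.4327) ≈ 14406.710.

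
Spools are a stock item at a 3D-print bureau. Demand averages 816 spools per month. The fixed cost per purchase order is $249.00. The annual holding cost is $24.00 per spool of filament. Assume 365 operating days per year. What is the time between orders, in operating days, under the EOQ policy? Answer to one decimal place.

T ≈ 16.8 days

Annual demand D = 816 × 12 = 9,792.
The optimal lot size = √(2DS/H) = √(2 × 9,792 × 249 / 24) ≈ 450.76.
Cycle time = Q*/D × 365 = 450.76 / 9,792 × 365 ≈ 16.802 days.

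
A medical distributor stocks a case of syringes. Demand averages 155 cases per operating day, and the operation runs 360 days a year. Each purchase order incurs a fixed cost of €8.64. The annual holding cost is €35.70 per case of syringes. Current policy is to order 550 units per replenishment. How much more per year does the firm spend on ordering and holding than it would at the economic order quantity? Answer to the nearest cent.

Annual demand D = 155 × 360 = 55,800.
EOQ = √(2DS/H) = √(2 × 55,800 × 8.64 / 35.7) ≈ 164.34.
Cost at Q* = (D/Q*)S + (Q*/2)H = √(2DSH) ≈ €5,867.09.
Cost at Q = 550: (55,800/550)×8.64 + (550/2)×35.7 = €876.57 + €9,817.50 = €10,694.07.
Excess = €10,694.07 − €5,867.09 = €4,826.97.

Extra cost ≈ €4,826.97 per year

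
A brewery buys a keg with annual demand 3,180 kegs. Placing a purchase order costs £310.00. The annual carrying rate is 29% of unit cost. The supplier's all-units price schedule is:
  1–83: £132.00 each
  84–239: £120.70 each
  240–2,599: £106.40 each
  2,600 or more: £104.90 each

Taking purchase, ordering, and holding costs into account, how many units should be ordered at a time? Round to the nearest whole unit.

Holding cost per unit per year at price C is H = 0.29·C.
For each price level, check whether its EOQ is feasible; otherwise the best quantity at that price is the breakpoint.
Tier 1 (£132.00): EOQ = 226.9 exceeds tier's upper bound 83, so this tier is dominated.
EOQ at £120.70 = 237.3 (feasible in tier 2): TC = 3,180×£120.70 + (3,180/237.3)×310 + (237.3/2)×0.29×£120.70 = £392,133.34.
EOQ at £106.40 = 252.8 (feasible in tier 3): TC = 3,180×£106.40 + (3,180/252.8)×310 + (252.8/2)×0.29×£106.40 = £346,151.72.
EOQ at £104.90 = 254.6 < 2600, so use break Q=2600: TC = 3,180×£104.90 + (3,180/2600.0)×310 + (2600.0/2)×0.29×£104.90 = £373,508.45.
Lowest total cost is £346,151.72 at Q = 252.8.

Q* ≈ 253 kegs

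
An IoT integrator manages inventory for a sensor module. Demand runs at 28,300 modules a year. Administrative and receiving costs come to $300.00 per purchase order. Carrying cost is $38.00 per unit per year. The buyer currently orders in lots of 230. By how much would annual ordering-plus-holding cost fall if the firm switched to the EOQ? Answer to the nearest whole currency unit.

EOQ = √(2DS/H) = √(2 × 28,300 × 300 / 38) ≈ 668.46.
Cost at Q* = (D/Q*)S + (Q*/2)H = √(2DSH) ≈ $25,401.57.
Cost at Q = 230: (28,300/230)×300 + (230/2)×38 = $36,913.04 + $4,370.00 = $41,283.04.
Excess = $41,283.04 − $25,401.57 = $15,881.47.

Extra cost ≈ $15,881 per year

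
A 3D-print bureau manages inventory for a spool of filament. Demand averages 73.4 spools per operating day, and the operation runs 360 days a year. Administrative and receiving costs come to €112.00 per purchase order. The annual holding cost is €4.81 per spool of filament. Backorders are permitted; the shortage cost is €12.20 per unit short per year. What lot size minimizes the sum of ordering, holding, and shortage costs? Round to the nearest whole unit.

Annual demand D = 73.4 × 360 = 26,424.
With planned backorders, Q* = √(2DS/H) · √((H+B)/B).
√(2DS/H) = √(2 × 26,424 × 112 / 4.81) = 1109.304.
√((H+B)/B) = √((4.81+12.2)/12.2) = 1.1808.
Q* ≈ 1309.854.

Q* ≈ 1,310 spools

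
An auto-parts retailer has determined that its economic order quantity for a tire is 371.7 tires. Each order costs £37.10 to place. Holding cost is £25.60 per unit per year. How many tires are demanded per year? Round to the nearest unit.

Squaring Q* = √(2DS/H) gives Q*² = 2DS/H.
From Q* = √(2DS/H): D = Q*²H / (2S) = 371.7² × 25.6 / (2 × 37.1) = 47667.369.

D ≈ 47,667 tires per year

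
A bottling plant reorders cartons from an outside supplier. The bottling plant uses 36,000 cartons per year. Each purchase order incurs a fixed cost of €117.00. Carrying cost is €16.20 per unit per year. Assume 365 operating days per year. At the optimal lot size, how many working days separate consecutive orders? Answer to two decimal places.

EOQ = √(2DS/H) = √(2 × 36,000 × 117 / 16.2) ≈ 721.11.
Cycle time = Q*/D × 365 = 721.11 / 36,000 × 365 ≈ 7.311 days.

T ≈ 7.31 days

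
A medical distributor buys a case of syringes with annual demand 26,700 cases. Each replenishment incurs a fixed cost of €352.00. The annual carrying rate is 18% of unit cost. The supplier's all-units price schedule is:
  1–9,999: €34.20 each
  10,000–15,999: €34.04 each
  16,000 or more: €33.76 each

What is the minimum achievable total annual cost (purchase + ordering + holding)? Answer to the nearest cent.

Holding cost per unit per year at price C is H = 0.18·C.
Candidates are each tier's EOQ (if it falls in that tier) and each price-break quantity.
EOQ at €34.20 = 1747.4 (feasible in tier 1): TC = 26,700×€34.20 + (26,700/1747.4)×352 + (1747.4/2)×0.18×€34.20 = €923,897.00.
EOQ at €34.04 = 1751.5 < 10000, so use break Q=10000: TC = 26,700×€34.04 + (26,700/10000.0)×352 + (10000.0/2)×0.18×€34.04 = €940,443.84.
EOQ at €33.76 = 1758.8 < 16000, so use break Q=16000: TC = 26,700×€33.76 + (26,700/16000.0)×352 + (16000.0/2)×0.18×€33.76 = €950,593.80.
Lowest total cost among the candidates is at Q = 1747.4.

TC* ≈ €923,897.00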